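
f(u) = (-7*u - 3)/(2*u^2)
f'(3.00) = 0.50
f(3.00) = -1.33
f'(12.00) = 0.03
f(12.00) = -0.30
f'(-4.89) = 0.12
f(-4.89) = 0.65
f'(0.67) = 17.77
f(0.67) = -8.57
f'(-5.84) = 0.09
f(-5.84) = 0.56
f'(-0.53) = -7.69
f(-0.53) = 1.26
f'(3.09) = 0.47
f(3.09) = -1.29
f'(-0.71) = -1.44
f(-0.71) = 1.95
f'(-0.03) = -107222.22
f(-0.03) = -1550.00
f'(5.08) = 0.16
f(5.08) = -0.75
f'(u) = -7/(2*u^2) - (-7*u - 3)/u^3 = (7*u + 6)/(2*u^3)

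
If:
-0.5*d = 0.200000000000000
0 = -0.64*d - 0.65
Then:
No Solution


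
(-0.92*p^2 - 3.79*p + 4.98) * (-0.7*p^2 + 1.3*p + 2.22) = 0.644*p^4 + 1.457*p^3 - 10.4554*p^2 - 1.9398*p + 11.0556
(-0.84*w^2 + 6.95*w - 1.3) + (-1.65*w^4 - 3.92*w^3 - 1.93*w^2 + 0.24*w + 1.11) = -1.65*w^4 - 3.92*w^3 - 2.77*w^2 + 7.19*w - 0.19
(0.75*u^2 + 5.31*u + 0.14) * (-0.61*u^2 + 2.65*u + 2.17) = -0.4575*u^4 - 1.2516*u^3 + 15.6136*u^2 + 11.8937*u + 0.3038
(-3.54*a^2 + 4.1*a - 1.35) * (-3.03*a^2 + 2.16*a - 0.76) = 10.7262*a^4 - 20.0694*a^3 + 15.6369*a^2 - 6.032*a + 1.026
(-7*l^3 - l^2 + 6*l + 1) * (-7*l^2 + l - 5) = 49*l^5 - 8*l^3 + 4*l^2 - 29*l - 5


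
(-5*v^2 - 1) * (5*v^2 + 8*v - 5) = -25*v^4 - 40*v^3 + 20*v^2 - 8*v + 5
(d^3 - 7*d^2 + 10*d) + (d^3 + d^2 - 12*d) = 2*d^3 - 6*d^2 - 2*d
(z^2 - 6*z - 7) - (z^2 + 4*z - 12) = 5 - 10*z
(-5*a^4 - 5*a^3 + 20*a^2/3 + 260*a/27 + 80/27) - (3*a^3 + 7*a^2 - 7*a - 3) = -5*a^4 - 8*a^3 - a^2/3 + 449*a/27 + 161/27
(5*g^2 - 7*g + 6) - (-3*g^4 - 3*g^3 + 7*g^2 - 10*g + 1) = 3*g^4 + 3*g^3 - 2*g^2 + 3*g + 5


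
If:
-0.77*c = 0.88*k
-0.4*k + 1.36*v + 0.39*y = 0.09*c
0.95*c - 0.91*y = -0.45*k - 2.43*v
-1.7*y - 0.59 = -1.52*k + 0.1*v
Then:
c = -0.42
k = 0.37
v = 0.09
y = -0.02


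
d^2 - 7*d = d*(d - 7)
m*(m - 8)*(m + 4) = m^3 - 4*m^2 - 32*m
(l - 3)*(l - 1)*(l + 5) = l^3 + l^2 - 17*l + 15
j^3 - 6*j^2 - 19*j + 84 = (j - 7)*(j - 3)*(j + 4)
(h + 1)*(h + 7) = h^2 + 8*h + 7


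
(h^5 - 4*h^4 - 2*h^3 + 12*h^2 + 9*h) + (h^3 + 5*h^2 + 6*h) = h^5 - 4*h^4 - h^3 + 17*h^2 + 15*h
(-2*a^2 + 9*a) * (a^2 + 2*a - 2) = -2*a^4 + 5*a^3 + 22*a^2 - 18*a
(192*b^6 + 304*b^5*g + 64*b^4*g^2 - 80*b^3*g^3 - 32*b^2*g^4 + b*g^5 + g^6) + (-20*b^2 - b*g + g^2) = 192*b^6 + 304*b^5*g + 64*b^4*g^2 - 80*b^3*g^3 - 32*b^2*g^4 - 20*b^2 + b*g^5 - b*g + g^6 + g^2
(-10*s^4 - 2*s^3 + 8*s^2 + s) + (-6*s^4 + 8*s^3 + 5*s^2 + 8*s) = -16*s^4 + 6*s^3 + 13*s^2 + 9*s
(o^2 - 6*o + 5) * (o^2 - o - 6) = o^4 - 7*o^3 + 5*o^2 + 31*o - 30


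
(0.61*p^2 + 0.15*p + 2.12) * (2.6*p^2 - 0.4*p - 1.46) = 1.586*p^4 + 0.146*p^3 + 4.5614*p^2 - 1.067*p - 3.0952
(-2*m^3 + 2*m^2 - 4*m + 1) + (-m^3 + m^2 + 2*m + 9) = -3*m^3 + 3*m^2 - 2*m + 10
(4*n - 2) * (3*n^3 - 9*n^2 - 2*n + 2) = 12*n^4 - 42*n^3 + 10*n^2 + 12*n - 4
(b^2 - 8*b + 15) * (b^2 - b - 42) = b^4 - 9*b^3 - 19*b^2 + 321*b - 630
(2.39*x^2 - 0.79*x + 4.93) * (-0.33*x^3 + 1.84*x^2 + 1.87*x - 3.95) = -0.7887*x^5 + 4.6583*x^4 + 1.3888*x^3 - 1.8466*x^2 + 12.3396*x - 19.4735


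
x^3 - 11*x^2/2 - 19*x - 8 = (x - 8)*(x + 1/2)*(x + 2)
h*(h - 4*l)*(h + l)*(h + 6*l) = h^4 + 3*h^3*l - 22*h^2*l^2 - 24*h*l^3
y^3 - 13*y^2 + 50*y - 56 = (y - 7)*(y - 4)*(y - 2)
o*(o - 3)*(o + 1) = o^3 - 2*o^2 - 3*o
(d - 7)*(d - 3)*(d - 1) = d^3 - 11*d^2 + 31*d - 21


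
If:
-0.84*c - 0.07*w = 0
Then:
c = -0.0833333333333333*w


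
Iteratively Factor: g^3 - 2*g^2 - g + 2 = (g + 1)*(g^2 - 3*g + 2) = (g - 2)*(g + 1)*(g - 1)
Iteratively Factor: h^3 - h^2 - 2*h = (h)*(h^2 - h - 2) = h*(h - 2)*(h + 1)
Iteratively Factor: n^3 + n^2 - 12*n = (n + 4)*(n^2 - 3*n) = n*(n + 4)*(n - 3)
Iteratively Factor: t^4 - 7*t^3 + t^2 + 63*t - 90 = (t + 3)*(t^3 - 10*t^2 + 31*t - 30) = (t - 2)*(t + 3)*(t^2 - 8*t + 15) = (t - 5)*(t - 2)*(t + 3)*(t - 3)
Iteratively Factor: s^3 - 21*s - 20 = (s + 4)*(s^2 - 4*s - 5) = (s - 5)*(s + 4)*(s + 1)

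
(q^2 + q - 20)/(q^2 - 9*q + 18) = (q^2 + q - 20)/(q^2 - 9*q + 18)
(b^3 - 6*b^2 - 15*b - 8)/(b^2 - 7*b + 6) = (b^3 - 6*b^2 - 15*b - 8)/(b^2 - 7*b + 6)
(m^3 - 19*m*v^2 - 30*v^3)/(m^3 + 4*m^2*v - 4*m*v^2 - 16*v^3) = (-m^2 + 2*m*v + 15*v^2)/(-m^2 - 2*m*v + 8*v^2)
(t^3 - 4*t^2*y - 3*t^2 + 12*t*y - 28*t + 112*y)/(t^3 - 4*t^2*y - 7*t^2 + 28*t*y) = (t + 4)/t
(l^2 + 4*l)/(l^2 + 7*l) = (l + 4)/(l + 7)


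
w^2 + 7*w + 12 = (w + 3)*(w + 4)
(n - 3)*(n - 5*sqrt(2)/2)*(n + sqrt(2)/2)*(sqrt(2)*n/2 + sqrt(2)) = sqrt(2)*n^4/2 - 2*n^3 - sqrt(2)*n^3/2 - 17*sqrt(2)*n^2/4 + 2*n^2 + 5*sqrt(2)*n/4 + 12*n + 15*sqrt(2)/2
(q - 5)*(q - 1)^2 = q^3 - 7*q^2 + 11*q - 5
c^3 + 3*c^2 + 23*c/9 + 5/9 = (c + 1/3)*(c + 1)*(c + 5/3)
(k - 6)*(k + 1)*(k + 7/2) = k^3 - 3*k^2/2 - 47*k/2 - 21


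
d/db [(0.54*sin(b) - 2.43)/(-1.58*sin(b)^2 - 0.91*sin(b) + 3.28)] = (0.8532*sin(b)^2 - 7.6788*sin(b) - 0.4401)*cos(b)/(2.4964*sin(b)^4 + 2.8756*sin(b)^3 - 9.5367*sin(b)^2 - 5.9696*sin(b) + 10.7584)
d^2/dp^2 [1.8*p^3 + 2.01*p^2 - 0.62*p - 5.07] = 10.8*p + 4.02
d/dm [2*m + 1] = 2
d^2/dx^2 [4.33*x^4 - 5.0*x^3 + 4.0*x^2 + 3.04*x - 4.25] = 51.96*x^2 - 30.0*x + 8.0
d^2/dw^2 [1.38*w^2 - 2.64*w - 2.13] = 2.76000000000000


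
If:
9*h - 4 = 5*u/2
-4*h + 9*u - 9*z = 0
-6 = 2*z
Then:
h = -63/142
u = -227/71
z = -3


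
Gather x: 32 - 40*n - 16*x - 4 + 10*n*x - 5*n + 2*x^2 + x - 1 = -45*n + 2*x^2 + x*(10*n - 15) + 27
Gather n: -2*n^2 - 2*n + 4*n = -2*n^2 + 2*n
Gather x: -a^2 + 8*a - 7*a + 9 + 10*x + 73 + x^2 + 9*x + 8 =-a^2 + a + x^2 + 19*x + 90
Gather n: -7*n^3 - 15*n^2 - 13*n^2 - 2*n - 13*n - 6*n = -7*n^3 - 28*n^2 - 21*n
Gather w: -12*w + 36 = 36 - 12*w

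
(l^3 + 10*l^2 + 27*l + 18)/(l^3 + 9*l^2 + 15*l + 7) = (l^2 + 9*l + 18)/(l^2 + 8*l + 7)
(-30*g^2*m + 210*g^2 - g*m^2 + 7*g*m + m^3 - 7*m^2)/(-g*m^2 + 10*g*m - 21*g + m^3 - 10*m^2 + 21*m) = (30*g^2 + g*m - m^2)/(g*m - 3*g - m^2 + 3*m)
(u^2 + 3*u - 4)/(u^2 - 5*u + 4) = (u + 4)/(u - 4)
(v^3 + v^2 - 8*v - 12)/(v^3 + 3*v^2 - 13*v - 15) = (v^2 + 4*v + 4)/(v^2 + 6*v + 5)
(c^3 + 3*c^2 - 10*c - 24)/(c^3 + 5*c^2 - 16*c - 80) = (c^2 - c - 6)/(c^2 + c - 20)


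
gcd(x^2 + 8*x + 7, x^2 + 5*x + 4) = x + 1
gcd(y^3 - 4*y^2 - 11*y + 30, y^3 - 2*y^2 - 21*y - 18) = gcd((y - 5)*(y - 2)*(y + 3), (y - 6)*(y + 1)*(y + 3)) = y + 3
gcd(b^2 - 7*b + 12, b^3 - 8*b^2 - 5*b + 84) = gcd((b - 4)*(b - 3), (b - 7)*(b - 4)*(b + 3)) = b - 4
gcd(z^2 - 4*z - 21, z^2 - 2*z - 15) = z + 3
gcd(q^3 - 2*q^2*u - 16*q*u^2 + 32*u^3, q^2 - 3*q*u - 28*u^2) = q + 4*u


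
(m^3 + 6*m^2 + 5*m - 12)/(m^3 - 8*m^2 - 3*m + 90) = (m^2 + 3*m - 4)/(m^2 - 11*m + 30)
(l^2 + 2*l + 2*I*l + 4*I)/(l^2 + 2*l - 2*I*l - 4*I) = (l + 2*I)/(l - 2*I)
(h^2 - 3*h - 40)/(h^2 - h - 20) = (-h^2 + 3*h + 40)/(-h^2 + h + 20)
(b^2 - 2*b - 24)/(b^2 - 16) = (b - 6)/(b - 4)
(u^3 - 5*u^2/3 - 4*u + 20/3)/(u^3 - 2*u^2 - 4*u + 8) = (u - 5/3)/(u - 2)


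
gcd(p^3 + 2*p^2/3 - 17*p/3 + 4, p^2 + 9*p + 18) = p + 3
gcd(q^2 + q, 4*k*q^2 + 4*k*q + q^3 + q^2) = q^2 + q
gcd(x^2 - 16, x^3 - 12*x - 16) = x - 4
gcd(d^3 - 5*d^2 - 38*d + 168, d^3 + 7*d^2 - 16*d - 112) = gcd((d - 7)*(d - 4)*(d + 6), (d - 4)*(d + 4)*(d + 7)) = d - 4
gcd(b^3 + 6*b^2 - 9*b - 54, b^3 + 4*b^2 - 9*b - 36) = b^2 - 9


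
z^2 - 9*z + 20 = (z - 5)*(z - 4)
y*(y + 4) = y^2 + 4*y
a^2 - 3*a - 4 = (a - 4)*(a + 1)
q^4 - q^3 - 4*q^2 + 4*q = q*(q - 2)*(q - 1)*(q + 2)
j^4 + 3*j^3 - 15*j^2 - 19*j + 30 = (j - 3)*(j - 1)*(j + 2)*(j + 5)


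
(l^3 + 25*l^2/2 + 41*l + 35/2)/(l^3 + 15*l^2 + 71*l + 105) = (l + 1/2)/(l + 3)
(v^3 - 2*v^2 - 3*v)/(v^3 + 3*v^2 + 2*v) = (v - 3)/(v + 2)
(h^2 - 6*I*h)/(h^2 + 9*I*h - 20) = h*(h - 6*I)/(h^2 + 9*I*h - 20)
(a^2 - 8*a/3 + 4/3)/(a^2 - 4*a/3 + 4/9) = 3*(a - 2)/(3*a - 2)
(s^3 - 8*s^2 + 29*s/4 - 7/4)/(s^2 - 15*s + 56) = (s^2 - s + 1/4)/(s - 8)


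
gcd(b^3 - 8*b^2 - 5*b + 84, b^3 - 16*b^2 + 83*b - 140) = b^2 - 11*b + 28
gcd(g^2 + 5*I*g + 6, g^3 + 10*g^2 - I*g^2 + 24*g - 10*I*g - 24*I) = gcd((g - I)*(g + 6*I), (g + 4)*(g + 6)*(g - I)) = g - I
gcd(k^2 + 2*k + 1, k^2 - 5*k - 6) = k + 1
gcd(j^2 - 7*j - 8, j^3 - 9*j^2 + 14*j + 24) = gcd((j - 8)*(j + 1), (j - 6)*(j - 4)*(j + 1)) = j + 1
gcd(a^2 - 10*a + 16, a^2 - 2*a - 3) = 1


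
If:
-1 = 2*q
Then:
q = -1/2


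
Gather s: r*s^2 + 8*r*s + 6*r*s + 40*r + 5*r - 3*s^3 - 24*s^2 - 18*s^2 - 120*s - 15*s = 45*r - 3*s^3 + s^2*(r - 42) + s*(14*r - 135)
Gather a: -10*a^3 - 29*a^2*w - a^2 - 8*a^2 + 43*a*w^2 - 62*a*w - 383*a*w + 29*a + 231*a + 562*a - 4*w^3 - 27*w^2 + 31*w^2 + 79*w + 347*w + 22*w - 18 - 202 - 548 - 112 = -10*a^3 + a^2*(-29*w - 9) + a*(43*w^2 - 445*w + 822) - 4*w^3 + 4*w^2 + 448*w - 880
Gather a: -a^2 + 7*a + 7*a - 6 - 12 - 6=-a^2 + 14*a - 24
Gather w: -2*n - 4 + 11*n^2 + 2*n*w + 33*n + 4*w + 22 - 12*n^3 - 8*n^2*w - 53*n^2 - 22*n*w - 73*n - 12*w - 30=-12*n^3 - 42*n^2 - 42*n + w*(-8*n^2 - 20*n - 8) - 12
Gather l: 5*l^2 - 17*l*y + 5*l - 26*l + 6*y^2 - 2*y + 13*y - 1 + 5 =5*l^2 + l*(-17*y - 21) + 6*y^2 + 11*y + 4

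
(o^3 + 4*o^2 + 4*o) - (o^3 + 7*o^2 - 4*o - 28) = -3*o^2 + 8*o + 28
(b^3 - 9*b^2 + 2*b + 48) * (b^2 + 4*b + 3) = b^5 - 5*b^4 - 31*b^3 + 29*b^2 + 198*b + 144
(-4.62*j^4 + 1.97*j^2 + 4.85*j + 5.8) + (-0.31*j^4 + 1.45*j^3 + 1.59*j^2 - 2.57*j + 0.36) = -4.93*j^4 + 1.45*j^3 + 3.56*j^2 + 2.28*j + 6.16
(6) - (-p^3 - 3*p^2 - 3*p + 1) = p^3 + 3*p^2 + 3*p + 5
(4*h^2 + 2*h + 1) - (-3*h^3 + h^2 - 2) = 3*h^3 + 3*h^2 + 2*h + 3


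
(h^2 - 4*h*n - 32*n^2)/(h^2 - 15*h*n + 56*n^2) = (h + 4*n)/(h - 7*n)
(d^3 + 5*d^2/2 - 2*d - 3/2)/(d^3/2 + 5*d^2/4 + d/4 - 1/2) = 2*(2*d^3 + 5*d^2 - 4*d - 3)/(2*d^3 + 5*d^2 + d - 2)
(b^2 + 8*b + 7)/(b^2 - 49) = (b + 1)/(b - 7)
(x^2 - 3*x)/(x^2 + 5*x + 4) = x*(x - 3)/(x^2 + 5*x + 4)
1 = 1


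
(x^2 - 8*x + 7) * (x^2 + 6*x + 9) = x^4 - 2*x^3 - 32*x^2 - 30*x + 63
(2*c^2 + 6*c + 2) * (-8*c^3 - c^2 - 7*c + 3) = -16*c^5 - 50*c^4 - 36*c^3 - 38*c^2 + 4*c + 6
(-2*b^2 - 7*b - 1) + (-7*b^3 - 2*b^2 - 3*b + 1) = -7*b^3 - 4*b^2 - 10*b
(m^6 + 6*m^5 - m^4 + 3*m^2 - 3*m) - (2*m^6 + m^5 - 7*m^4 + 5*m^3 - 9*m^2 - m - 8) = -m^6 + 5*m^5 + 6*m^4 - 5*m^3 + 12*m^2 - 2*m + 8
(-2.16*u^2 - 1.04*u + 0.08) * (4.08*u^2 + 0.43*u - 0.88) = -8.8128*u^4 - 5.172*u^3 + 1.78*u^2 + 0.9496*u - 0.0704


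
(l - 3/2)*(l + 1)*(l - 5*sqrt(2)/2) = l^3 - 5*sqrt(2)*l^2/2 - l^2/2 - 3*l/2 + 5*sqrt(2)*l/4 + 15*sqrt(2)/4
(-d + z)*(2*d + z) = -2*d^2 + d*z + z^2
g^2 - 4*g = g*(g - 4)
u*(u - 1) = u^2 - u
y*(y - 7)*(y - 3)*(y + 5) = y^4 - 5*y^3 - 29*y^2 + 105*y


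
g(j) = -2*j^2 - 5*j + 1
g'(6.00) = -29.00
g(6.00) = -101.00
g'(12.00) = -53.00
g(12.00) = -347.00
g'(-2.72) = 5.88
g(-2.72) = -0.20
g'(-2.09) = 3.36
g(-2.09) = 2.71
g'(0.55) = -7.20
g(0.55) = -2.36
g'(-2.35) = 4.40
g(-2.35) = 1.70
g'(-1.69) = 1.76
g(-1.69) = 3.74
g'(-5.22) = 15.88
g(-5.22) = -27.40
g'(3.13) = -17.52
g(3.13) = -34.24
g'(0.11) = -5.44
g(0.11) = 0.43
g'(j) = -4*j - 5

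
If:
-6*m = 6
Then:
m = -1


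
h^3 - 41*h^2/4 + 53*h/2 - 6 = (h - 6)*(h - 4)*(h - 1/4)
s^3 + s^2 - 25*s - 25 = (s - 5)*(s + 1)*(s + 5)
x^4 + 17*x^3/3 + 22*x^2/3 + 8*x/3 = x*(x + 2/3)*(x + 1)*(x + 4)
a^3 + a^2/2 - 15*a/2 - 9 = (a - 3)*(a + 3/2)*(a + 2)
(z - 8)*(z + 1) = z^2 - 7*z - 8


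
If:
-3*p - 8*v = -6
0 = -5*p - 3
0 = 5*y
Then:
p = -3/5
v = 39/40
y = 0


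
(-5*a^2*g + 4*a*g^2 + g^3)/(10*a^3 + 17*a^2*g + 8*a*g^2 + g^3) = g*(-a + g)/(2*a^2 + 3*a*g + g^2)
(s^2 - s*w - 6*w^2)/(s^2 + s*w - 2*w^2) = (s - 3*w)/(s - w)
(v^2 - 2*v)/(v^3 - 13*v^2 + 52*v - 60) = v/(v^2 - 11*v + 30)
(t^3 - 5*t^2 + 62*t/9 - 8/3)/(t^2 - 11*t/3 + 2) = t - 4/3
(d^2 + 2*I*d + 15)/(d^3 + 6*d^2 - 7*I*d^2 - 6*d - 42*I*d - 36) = (d^2 + 2*I*d + 15)/(d^3 + d^2*(6 - 7*I) + d*(-6 - 42*I) - 36)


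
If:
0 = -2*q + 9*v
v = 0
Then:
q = 0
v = 0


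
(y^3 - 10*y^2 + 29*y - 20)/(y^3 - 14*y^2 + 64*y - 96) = (y^2 - 6*y + 5)/(y^2 - 10*y + 24)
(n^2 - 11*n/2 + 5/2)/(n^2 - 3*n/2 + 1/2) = (n - 5)/(n - 1)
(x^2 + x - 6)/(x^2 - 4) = (x + 3)/(x + 2)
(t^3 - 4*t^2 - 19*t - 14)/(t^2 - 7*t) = t + 3 + 2/t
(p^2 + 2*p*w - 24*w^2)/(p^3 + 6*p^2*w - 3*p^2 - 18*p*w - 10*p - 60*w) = (p - 4*w)/(p^2 - 3*p - 10)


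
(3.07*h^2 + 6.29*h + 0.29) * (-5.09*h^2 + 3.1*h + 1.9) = -15.6263*h^4 - 22.4991*h^3 + 23.8559*h^2 + 12.85*h + 0.551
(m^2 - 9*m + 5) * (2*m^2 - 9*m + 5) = 2*m^4 - 27*m^3 + 96*m^2 - 90*m + 25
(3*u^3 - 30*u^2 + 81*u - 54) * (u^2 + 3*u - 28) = 3*u^5 - 21*u^4 - 93*u^3 + 1029*u^2 - 2430*u + 1512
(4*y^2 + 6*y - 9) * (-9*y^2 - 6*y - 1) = -36*y^4 - 78*y^3 + 41*y^2 + 48*y + 9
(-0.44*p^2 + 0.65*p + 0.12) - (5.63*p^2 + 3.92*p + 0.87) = -6.07*p^2 - 3.27*p - 0.75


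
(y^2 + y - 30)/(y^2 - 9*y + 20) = (y + 6)/(y - 4)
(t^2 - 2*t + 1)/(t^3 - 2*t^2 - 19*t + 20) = (t - 1)/(t^2 - t - 20)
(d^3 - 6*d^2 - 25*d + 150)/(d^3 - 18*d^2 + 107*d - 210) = (d + 5)/(d - 7)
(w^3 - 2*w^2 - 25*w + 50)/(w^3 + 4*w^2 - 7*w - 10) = (w - 5)/(w + 1)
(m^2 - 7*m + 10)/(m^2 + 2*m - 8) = (m - 5)/(m + 4)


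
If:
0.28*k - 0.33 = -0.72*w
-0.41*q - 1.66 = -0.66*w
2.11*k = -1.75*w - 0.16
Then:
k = -0.67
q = -2.89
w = 0.72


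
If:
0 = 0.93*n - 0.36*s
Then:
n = 0.387096774193548*s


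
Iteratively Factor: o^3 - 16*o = (o + 4)*(o^2 - 4*o) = (o - 4)*(o + 4)*(o)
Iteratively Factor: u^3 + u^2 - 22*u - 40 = (u + 4)*(u^2 - 3*u - 10) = (u - 5)*(u + 4)*(u + 2)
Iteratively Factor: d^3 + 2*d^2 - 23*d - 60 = (d + 3)*(d^2 - d - 20) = (d + 3)*(d + 4)*(d - 5)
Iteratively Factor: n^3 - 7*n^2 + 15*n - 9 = (n - 3)*(n^2 - 4*n + 3) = (n - 3)^2*(n - 1)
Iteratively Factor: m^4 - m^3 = (m - 1)*(m^3) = m*(m - 1)*(m^2) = m^2*(m - 1)*(m)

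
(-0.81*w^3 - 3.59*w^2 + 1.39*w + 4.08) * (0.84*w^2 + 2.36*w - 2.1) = -0.6804*w^5 - 4.9272*w^4 - 5.6038*w^3 + 14.2466*w^2 + 6.7098*w - 8.568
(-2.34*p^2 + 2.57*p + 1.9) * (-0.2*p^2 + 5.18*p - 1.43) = 0.468*p^4 - 12.6352*p^3 + 16.2788*p^2 + 6.1669*p - 2.717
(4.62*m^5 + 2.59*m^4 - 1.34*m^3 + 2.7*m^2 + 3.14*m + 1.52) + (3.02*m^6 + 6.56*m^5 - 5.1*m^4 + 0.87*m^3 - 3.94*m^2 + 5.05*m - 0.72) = 3.02*m^6 + 11.18*m^5 - 2.51*m^4 - 0.47*m^3 - 1.24*m^2 + 8.19*m + 0.8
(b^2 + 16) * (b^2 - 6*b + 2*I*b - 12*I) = b^4 - 6*b^3 + 2*I*b^3 + 16*b^2 - 12*I*b^2 - 96*b + 32*I*b - 192*I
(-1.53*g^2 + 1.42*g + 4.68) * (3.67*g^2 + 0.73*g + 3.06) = -5.6151*g^4 + 4.0945*g^3 + 13.5304*g^2 + 7.7616*g + 14.3208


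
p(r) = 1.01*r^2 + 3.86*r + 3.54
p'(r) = 2.02*r + 3.86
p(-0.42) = 2.10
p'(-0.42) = 3.01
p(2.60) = 20.40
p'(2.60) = 9.11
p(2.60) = 20.40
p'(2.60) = 9.11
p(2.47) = 19.24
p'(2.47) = 8.85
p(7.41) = 87.60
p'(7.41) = 18.83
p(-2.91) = 0.86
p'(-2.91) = -2.02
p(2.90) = 23.23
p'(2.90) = 9.72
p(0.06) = 3.78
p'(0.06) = 3.98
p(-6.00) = 16.74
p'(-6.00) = -8.26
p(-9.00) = 50.61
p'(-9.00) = -14.32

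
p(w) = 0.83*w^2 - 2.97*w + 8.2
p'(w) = 1.66*w - 2.97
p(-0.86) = 11.37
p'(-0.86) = -4.40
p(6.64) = 25.07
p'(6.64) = 8.05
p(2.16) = 5.66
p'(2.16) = 0.62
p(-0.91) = 11.59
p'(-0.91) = -4.48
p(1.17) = 5.86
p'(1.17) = -1.03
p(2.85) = 6.48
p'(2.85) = 1.76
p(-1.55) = 14.80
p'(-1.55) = -5.54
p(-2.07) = 17.90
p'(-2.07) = -6.41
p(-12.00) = 163.36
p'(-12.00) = -22.89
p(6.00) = 20.26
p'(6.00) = 6.99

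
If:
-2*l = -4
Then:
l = 2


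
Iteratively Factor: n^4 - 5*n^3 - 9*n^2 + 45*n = (n - 5)*(n^3 - 9*n) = n*(n - 5)*(n^2 - 9) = n*(n - 5)*(n + 3)*(n - 3)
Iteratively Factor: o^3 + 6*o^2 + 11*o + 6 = (o + 3)*(o^2 + 3*o + 2) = (o + 1)*(o + 3)*(o + 2)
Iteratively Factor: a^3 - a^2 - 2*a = (a)*(a^2 - a - 2) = a*(a - 2)*(a + 1)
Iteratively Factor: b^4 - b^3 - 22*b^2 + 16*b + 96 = (b + 4)*(b^3 - 5*b^2 - 2*b + 24) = (b + 2)*(b + 4)*(b^2 - 7*b + 12) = (b - 3)*(b + 2)*(b + 4)*(b - 4)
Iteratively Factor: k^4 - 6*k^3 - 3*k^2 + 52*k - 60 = (k - 2)*(k^3 - 4*k^2 - 11*k + 30) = (k - 5)*(k - 2)*(k^2 + k - 6) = (k - 5)*(k - 2)^2*(k + 3)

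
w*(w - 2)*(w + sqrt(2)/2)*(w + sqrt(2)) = w^4 - 2*w^3 + 3*sqrt(2)*w^3/2 - 3*sqrt(2)*w^2 + w^2 - 2*w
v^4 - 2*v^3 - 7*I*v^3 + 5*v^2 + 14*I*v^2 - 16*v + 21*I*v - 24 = (v - 3)*(v + 1)*(v - 8*I)*(v + I)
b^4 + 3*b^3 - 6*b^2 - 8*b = b*(b - 2)*(b + 1)*(b + 4)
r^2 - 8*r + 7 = (r - 7)*(r - 1)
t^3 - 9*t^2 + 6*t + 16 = (t - 8)*(t - 2)*(t + 1)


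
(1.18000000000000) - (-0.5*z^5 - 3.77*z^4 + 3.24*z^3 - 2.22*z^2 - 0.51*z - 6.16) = 0.5*z^5 + 3.77*z^4 - 3.24*z^3 + 2.22*z^2 + 0.51*z + 7.34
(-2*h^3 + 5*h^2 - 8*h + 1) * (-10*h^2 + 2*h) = 20*h^5 - 54*h^4 + 90*h^3 - 26*h^2 + 2*h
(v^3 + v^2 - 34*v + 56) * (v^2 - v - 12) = v^5 - 47*v^3 + 78*v^2 + 352*v - 672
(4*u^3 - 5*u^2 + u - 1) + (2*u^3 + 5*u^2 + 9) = 6*u^3 + u + 8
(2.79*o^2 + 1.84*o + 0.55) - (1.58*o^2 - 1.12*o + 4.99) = 1.21*o^2 + 2.96*o - 4.44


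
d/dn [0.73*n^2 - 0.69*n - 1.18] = 1.46*n - 0.69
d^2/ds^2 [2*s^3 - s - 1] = 12*s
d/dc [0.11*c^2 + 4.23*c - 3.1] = 0.22*c + 4.23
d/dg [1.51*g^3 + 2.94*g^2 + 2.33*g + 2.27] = 4.53*g^2 + 5.88*g + 2.33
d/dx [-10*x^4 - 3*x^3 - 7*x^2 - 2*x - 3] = -40*x^3 - 9*x^2 - 14*x - 2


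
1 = 1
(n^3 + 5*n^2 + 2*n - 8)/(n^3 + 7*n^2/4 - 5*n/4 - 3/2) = 4*(n + 4)/(4*n + 3)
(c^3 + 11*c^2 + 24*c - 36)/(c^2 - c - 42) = (c^2 + 5*c - 6)/(c - 7)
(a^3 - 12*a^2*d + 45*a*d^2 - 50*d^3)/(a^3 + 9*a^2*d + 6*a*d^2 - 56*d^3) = (a^2 - 10*a*d + 25*d^2)/(a^2 + 11*a*d + 28*d^2)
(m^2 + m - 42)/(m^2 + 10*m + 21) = (m - 6)/(m + 3)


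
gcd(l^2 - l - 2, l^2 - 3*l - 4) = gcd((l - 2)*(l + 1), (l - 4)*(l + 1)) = l + 1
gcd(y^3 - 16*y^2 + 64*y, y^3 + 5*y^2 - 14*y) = y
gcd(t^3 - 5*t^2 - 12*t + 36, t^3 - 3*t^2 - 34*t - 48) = t + 3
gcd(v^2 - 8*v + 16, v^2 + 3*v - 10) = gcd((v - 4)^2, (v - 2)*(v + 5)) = 1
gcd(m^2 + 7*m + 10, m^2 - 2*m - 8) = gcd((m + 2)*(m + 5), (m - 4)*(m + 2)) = m + 2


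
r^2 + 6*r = r*(r + 6)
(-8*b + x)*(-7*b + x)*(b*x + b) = 56*b^3*x + 56*b^3 - 15*b^2*x^2 - 15*b^2*x + b*x^3 + b*x^2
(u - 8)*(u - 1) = u^2 - 9*u + 8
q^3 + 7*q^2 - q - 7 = (q - 1)*(q + 1)*(q + 7)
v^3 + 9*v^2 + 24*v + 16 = (v + 1)*(v + 4)^2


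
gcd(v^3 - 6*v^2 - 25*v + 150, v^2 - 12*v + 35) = v - 5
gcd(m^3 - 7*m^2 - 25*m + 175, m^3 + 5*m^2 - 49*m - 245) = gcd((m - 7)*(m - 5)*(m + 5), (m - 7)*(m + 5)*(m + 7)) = m^2 - 2*m - 35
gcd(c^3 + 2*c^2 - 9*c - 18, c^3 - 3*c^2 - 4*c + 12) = c^2 - c - 6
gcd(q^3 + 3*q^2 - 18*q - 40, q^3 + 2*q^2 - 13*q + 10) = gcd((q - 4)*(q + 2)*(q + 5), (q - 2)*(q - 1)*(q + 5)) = q + 5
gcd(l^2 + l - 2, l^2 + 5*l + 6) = l + 2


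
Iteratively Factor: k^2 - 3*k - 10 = (k - 5)*(k + 2)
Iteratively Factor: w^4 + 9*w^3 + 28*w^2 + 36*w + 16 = (w + 1)*(w^3 + 8*w^2 + 20*w + 16) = (w + 1)*(w + 2)*(w^2 + 6*w + 8) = (w + 1)*(w + 2)^2*(w + 4)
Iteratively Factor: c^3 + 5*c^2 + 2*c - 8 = (c + 2)*(c^2 + 3*c - 4) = (c - 1)*(c + 2)*(c + 4)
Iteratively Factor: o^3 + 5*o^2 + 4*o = (o)*(o^2 + 5*o + 4) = o*(o + 4)*(o + 1)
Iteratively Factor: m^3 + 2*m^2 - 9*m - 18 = (m + 2)*(m^2 - 9) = (m - 3)*(m + 2)*(m + 3)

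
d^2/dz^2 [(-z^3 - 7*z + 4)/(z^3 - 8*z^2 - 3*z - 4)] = 4*(-4*z^6 - 15*z^5 + 84*z^4 - 351*z^3 + 264*z^2 + 480*z - 4)/(z^9 - 24*z^8 + 183*z^7 - 380*z^6 - 357*z^5 - 912*z^4 - 555*z^3 - 492*z^2 - 144*z - 64)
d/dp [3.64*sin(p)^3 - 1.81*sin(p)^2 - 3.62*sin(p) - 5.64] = (10.92*sin(p)^2 - 3.62*sin(p) - 3.62)*cos(p)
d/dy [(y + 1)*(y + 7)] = 2*y + 8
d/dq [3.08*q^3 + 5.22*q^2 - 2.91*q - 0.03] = 9.24*q^2 + 10.44*q - 2.91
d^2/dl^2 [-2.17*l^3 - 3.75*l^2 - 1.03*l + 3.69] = -13.02*l - 7.5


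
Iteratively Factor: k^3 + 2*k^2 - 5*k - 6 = (k - 2)*(k^2 + 4*k + 3) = (k - 2)*(k + 3)*(k + 1)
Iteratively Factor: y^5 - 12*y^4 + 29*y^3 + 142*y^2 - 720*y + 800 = (y - 2)*(y^4 - 10*y^3 + 9*y^2 + 160*y - 400) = (y - 4)*(y - 2)*(y^3 - 6*y^2 - 15*y + 100) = (y - 4)*(y - 2)*(y + 4)*(y^2 - 10*y + 25) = (y - 5)*(y - 4)*(y - 2)*(y + 4)*(y - 5)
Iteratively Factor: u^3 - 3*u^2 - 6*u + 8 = (u - 1)*(u^2 - 2*u - 8) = (u - 4)*(u - 1)*(u + 2)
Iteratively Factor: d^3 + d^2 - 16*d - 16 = (d - 4)*(d^2 + 5*d + 4) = (d - 4)*(d + 4)*(d + 1)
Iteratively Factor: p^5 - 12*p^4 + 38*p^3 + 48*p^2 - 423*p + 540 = (p + 3)*(p^4 - 15*p^3 + 83*p^2 - 201*p + 180) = (p - 5)*(p + 3)*(p^3 - 10*p^2 + 33*p - 36) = (p - 5)*(p - 3)*(p + 3)*(p^2 - 7*p + 12) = (p - 5)*(p - 4)*(p - 3)*(p + 3)*(p - 3)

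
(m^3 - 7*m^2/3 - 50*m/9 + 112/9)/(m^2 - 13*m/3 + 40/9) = (3*m^2 + m - 14)/(3*m - 5)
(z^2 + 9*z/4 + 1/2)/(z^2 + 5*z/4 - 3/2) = (4*z + 1)/(4*z - 3)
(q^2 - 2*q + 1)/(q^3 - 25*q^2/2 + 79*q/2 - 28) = 2*(q - 1)/(2*q^2 - 23*q + 56)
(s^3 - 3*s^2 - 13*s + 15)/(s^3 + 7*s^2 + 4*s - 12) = (s^2 - 2*s - 15)/(s^2 + 8*s + 12)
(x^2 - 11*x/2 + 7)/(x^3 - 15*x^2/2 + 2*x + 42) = (x - 2)/(x^2 - 4*x - 12)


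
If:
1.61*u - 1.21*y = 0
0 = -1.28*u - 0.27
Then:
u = -0.21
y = -0.28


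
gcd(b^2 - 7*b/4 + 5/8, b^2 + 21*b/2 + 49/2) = 1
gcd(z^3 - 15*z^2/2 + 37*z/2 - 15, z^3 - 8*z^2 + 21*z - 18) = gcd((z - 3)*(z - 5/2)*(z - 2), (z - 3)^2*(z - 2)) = z^2 - 5*z + 6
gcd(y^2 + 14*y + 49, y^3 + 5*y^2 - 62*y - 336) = y + 7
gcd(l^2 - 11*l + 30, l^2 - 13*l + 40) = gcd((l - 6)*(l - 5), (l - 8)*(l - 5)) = l - 5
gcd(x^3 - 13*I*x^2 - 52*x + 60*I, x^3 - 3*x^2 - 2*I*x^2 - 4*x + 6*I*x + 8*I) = x - 2*I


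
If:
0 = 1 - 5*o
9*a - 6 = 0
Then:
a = 2/3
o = 1/5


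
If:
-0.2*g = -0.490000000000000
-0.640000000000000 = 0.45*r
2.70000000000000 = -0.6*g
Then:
No Solution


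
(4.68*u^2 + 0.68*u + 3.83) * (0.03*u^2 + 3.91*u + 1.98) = 0.1404*u^4 + 18.3192*u^3 + 12.0401*u^2 + 16.3217*u + 7.5834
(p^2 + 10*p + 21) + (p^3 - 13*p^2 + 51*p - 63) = p^3 - 12*p^2 + 61*p - 42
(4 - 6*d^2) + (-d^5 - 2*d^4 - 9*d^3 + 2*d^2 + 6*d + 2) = -d^5 - 2*d^4 - 9*d^3 - 4*d^2 + 6*d + 6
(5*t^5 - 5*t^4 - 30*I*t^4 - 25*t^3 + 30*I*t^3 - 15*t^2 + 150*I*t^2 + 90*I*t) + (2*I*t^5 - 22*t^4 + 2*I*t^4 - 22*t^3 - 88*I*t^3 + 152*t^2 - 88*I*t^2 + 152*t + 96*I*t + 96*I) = 5*t^5 + 2*I*t^5 - 27*t^4 - 28*I*t^4 - 47*t^3 - 58*I*t^3 + 137*t^2 + 62*I*t^2 + 152*t + 186*I*t + 96*I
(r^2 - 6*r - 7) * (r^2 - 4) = r^4 - 6*r^3 - 11*r^2 + 24*r + 28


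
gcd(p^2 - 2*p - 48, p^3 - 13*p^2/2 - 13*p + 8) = p - 8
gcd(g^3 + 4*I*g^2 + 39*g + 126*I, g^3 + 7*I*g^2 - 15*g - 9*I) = g + 3*I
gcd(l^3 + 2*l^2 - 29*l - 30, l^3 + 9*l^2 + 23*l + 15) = l + 1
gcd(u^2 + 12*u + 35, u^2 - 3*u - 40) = u + 5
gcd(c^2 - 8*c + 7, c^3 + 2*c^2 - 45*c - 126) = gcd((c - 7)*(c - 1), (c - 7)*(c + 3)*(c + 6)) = c - 7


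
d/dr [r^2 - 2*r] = 2*r - 2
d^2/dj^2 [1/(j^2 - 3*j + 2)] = 2*(-j^2 + 3*j + (2*j - 3)^2 - 2)/(j^2 - 3*j + 2)^3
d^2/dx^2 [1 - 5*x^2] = -10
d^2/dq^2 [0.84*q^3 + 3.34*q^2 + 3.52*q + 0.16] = 5.04*q + 6.68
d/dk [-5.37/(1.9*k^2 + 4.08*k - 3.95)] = (20.406*k + 21.9096)/(1.9*k^2 + 4.08*k - 3.95)^2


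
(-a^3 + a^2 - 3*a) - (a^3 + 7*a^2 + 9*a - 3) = -2*a^3 - 6*a^2 - 12*a + 3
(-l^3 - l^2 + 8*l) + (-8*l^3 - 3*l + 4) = -9*l^3 - l^2 + 5*l + 4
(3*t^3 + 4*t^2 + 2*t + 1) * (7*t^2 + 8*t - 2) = 21*t^5 + 52*t^4 + 40*t^3 + 15*t^2 + 4*t - 2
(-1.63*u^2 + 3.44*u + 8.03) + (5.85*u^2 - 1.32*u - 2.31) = 4.22*u^2 + 2.12*u + 5.72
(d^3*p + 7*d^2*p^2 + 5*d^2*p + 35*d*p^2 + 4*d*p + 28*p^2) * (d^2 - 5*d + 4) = d^5*p + 7*d^4*p^2 - 17*d^3*p - 119*d^2*p^2 + 16*d*p + 112*p^2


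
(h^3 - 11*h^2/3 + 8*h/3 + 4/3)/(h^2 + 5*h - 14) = (3*h^2 - 5*h - 2)/(3*(h + 7))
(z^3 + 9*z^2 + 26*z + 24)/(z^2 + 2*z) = z + 7 + 12/z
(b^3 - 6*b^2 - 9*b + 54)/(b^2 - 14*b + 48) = (b^2 - 9)/(b - 8)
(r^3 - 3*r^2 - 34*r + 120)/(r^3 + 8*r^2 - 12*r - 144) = (r - 5)/(r + 6)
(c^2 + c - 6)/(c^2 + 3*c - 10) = (c + 3)/(c + 5)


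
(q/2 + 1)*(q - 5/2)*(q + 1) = q^3/2 + q^2/4 - 11*q/4 - 5/2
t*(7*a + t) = 7*a*t + t^2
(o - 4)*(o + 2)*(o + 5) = o^3 + 3*o^2 - 18*o - 40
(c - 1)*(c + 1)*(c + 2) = c^3 + 2*c^2 - c - 2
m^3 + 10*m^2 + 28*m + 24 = (m + 2)^2*(m + 6)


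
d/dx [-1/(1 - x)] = -1/(x - 1)^2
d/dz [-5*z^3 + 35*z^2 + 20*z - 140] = -15*z^2 + 70*z + 20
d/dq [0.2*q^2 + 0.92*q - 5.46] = 0.4*q + 0.92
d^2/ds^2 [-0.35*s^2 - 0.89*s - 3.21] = -0.700000000000000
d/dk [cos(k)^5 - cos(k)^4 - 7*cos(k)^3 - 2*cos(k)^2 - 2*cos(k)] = (-5*cos(k)^4 + 4*cos(k)^3 + 21*cos(k)^2 + 4*cos(k) + 2)*sin(k)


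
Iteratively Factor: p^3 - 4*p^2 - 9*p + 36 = (p - 3)*(p^2 - p - 12) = (p - 3)*(p + 3)*(p - 4)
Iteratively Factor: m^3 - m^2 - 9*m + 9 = (m - 3)*(m^2 + 2*m - 3) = (m - 3)*(m + 3)*(m - 1)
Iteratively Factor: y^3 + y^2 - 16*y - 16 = (y + 4)*(y^2 - 3*y - 4) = (y + 1)*(y + 4)*(y - 4)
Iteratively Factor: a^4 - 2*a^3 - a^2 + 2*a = (a - 2)*(a^3 - a) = a*(a - 2)*(a^2 - 1) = a*(a - 2)*(a + 1)*(a - 1)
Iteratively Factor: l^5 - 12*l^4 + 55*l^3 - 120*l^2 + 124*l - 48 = (l - 2)*(l^4 - 10*l^3 + 35*l^2 - 50*l + 24) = (l - 2)*(l - 1)*(l^3 - 9*l^2 + 26*l - 24) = (l - 4)*(l - 2)*(l - 1)*(l^2 - 5*l + 6) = (l - 4)*(l - 3)*(l - 2)*(l - 1)*(l - 2)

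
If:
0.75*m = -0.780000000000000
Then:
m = -1.04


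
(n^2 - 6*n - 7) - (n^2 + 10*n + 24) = -16*n - 31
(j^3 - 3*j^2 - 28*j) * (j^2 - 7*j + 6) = j^5 - 10*j^4 - j^3 + 178*j^2 - 168*j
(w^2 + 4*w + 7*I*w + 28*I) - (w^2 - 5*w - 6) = 9*w + 7*I*w + 6 + 28*I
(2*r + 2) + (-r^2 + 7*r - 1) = -r^2 + 9*r + 1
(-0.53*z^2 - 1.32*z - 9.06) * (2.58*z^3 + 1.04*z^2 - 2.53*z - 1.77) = -1.3674*z^5 - 3.9568*z^4 - 23.4067*z^3 - 5.1447*z^2 + 25.2582*z + 16.0362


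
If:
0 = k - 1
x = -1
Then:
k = 1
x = -1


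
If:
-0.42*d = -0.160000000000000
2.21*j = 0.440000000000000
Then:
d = 0.38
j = 0.20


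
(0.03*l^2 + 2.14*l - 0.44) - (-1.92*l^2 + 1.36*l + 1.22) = 1.95*l^2 + 0.78*l - 1.66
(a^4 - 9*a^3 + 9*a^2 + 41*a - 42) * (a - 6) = a^5 - 15*a^4 + 63*a^3 - 13*a^2 - 288*a + 252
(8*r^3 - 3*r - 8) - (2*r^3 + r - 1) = 6*r^3 - 4*r - 7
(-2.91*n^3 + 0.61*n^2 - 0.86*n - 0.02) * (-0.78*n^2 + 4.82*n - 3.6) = 2.2698*n^5 - 14.502*n^4 + 14.087*n^3 - 6.3256*n^2 + 2.9996*n + 0.072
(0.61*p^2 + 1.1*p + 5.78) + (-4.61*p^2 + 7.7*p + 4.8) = -4.0*p^2 + 8.8*p + 10.58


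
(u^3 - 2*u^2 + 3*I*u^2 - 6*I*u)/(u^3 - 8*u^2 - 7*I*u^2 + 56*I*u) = (u^2 + u*(-2 + 3*I) - 6*I)/(u^2 - u*(8 + 7*I) + 56*I)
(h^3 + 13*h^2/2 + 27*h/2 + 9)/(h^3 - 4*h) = (2*h^2 + 9*h + 9)/(2*h*(h - 2))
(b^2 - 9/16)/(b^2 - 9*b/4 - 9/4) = (b - 3/4)/(b - 3)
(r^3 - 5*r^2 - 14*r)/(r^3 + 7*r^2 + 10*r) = (r - 7)/(r + 5)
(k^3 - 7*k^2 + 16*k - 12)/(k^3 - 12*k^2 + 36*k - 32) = (k - 3)/(k - 8)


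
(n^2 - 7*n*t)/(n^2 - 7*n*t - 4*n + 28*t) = n/(n - 4)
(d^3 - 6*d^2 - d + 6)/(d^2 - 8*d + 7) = (d^2 - 5*d - 6)/(d - 7)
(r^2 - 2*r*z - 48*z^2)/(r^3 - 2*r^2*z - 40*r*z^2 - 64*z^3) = (r + 6*z)/(r^2 + 6*r*z + 8*z^2)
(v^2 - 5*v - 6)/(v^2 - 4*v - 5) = (v - 6)/(v - 5)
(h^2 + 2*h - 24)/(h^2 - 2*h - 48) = (h - 4)/(h - 8)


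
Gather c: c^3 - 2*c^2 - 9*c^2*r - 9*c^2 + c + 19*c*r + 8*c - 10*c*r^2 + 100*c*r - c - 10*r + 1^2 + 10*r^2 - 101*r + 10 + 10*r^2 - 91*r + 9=c^3 + c^2*(-9*r - 11) + c*(-10*r^2 + 119*r + 8) + 20*r^2 - 202*r + 20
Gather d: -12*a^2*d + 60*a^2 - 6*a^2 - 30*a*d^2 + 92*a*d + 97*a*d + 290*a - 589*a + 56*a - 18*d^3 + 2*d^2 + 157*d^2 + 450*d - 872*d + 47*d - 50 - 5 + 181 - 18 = 54*a^2 - 243*a - 18*d^3 + d^2*(159 - 30*a) + d*(-12*a^2 + 189*a - 375) + 108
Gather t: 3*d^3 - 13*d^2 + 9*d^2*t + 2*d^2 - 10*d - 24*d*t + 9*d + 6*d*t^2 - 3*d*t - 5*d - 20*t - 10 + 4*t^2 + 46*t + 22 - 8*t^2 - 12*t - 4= 3*d^3 - 11*d^2 - 6*d + t^2*(6*d - 4) + t*(9*d^2 - 27*d + 14) + 8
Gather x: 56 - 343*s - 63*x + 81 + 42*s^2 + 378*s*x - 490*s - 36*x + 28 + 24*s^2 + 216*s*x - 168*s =66*s^2 - 1001*s + x*(594*s - 99) + 165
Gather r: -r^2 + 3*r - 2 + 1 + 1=-r^2 + 3*r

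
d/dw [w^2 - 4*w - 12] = 2*w - 4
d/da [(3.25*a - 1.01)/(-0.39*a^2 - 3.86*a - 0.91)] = (1.2675*a^2 - 0.787800000000001*a - 6.8561)/(0.1521*a^4 + 3.0108*a^3 + 15.6094*a^2 + 7.0252*a + 0.8281)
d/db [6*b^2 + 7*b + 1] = 12*b + 7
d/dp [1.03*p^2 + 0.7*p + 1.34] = 2.06*p + 0.7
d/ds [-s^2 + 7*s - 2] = 7 - 2*s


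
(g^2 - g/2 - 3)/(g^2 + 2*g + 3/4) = 2*(g - 2)/(2*g + 1)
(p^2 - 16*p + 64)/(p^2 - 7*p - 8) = (p - 8)/(p + 1)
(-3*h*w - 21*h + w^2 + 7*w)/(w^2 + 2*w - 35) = (-3*h + w)/(w - 5)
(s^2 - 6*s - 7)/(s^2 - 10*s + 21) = (s + 1)/(s - 3)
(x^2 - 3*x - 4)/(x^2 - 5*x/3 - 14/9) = 9*(-x^2 + 3*x + 4)/(-9*x^2 + 15*x + 14)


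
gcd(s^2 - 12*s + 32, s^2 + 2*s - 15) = 1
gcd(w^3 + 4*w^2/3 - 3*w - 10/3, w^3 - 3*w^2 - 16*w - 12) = w^2 + 3*w + 2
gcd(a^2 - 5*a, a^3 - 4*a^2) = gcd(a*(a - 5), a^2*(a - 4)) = a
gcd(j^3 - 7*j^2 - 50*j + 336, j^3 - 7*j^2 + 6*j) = j - 6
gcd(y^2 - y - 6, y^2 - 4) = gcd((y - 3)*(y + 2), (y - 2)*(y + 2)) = y + 2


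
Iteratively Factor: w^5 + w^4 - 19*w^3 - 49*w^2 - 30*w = (w + 2)*(w^4 - w^3 - 17*w^2 - 15*w) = w*(w + 2)*(w^3 - w^2 - 17*w - 15) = w*(w - 5)*(w + 2)*(w^2 + 4*w + 3) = w*(w - 5)*(w + 2)*(w + 3)*(w + 1)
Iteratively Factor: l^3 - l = (l - 1)*(l^2 + l) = l*(l - 1)*(l + 1)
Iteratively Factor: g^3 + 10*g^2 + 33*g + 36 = (g + 3)*(g^2 + 7*g + 12) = (g + 3)^2*(g + 4)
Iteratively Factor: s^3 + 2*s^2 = (s)*(s^2 + 2*s) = s*(s + 2)*(s)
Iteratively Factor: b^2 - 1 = (b - 1)*(b + 1)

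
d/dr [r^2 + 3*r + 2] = 2*r + 3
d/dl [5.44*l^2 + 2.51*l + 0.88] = 10.88*l + 2.51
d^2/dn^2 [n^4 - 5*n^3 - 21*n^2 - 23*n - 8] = 12*n^2 - 30*n - 42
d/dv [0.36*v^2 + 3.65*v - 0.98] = 0.72*v + 3.65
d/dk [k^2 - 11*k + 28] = 2*k - 11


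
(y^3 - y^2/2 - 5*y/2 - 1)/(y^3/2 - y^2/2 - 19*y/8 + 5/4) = 4*(2*y^3 - y^2 - 5*y - 2)/(4*y^3 - 4*y^2 - 19*y + 10)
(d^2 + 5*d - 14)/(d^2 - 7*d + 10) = (d + 7)/(d - 5)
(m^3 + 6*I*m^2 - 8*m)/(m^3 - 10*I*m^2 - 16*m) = (-m^2 - 6*I*m + 8)/(-m^2 + 10*I*m + 16)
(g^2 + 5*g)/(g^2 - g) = (g + 5)/(g - 1)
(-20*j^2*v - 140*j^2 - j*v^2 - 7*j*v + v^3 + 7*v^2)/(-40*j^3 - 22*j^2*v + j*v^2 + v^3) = (v + 7)/(2*j + v)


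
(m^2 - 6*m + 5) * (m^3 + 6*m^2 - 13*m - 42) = m^5 - 44*m^3 + 66*m^2 + 187*m - 210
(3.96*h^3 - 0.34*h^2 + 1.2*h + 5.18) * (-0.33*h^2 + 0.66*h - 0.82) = -1.3068*h^5 + 2.7258*h^4 - 3.8676*h^3 - 0.6386*h^2 + 2.4348*h - 4.2476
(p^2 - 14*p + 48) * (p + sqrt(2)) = p^3 - 14*p^2 + sqrt(2)*p^2 - 14*sqrt(2)*p + 48*p + 48*sqrt(2)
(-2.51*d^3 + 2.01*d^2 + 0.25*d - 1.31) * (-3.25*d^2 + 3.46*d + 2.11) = 8.1575*d^5 - 15.2171*d^4 + 0.846*d^3 + 9.3636*d^2 - 4.0051*d - 2.7641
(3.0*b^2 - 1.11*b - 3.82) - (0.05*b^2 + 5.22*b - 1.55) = 2.95*b^2 - 6.33*b - 2.27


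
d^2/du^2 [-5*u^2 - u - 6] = -10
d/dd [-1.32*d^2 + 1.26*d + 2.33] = 1.26 - 2.64*d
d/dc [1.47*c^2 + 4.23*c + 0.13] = 2.94*c + 4.23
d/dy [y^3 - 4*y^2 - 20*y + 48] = 3*y^2 - 8*y - 20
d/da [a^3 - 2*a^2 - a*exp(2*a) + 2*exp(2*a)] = 3*a^2 - 2*a*exp(2*a) - 4*a + 3*exp(2*a)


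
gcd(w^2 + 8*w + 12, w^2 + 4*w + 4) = w + 2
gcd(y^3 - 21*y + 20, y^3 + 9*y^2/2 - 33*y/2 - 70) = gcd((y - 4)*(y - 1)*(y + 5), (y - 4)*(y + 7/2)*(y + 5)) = y^2 + y - 20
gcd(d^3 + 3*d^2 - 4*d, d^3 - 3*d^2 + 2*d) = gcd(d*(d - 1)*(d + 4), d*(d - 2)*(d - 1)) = d^2 - d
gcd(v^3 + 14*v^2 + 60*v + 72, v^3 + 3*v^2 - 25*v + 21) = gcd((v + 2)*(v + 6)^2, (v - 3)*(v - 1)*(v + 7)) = 1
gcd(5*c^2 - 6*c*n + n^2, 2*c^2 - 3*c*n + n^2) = c - n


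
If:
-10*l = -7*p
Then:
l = 7*p/10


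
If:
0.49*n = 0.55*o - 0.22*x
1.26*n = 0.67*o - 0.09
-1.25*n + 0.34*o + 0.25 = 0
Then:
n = 0.48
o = 1.04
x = 1.53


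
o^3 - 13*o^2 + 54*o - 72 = (o - 6)*(o - 4)*(o - 3)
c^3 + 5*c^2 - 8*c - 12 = (c - 2)*(c + 1)*(c + 6)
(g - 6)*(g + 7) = g^2 + g - 42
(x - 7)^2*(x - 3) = x^3 - 17*x^2 + 91*x - 147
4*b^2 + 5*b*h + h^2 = (b + h)*(4*b + h)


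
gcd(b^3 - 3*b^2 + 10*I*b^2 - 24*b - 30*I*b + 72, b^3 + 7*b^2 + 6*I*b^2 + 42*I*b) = b + 6*I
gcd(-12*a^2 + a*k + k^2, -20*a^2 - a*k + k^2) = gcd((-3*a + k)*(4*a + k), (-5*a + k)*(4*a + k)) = 4*a + k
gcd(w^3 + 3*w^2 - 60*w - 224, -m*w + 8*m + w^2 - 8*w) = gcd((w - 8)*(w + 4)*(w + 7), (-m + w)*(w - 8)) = w - 8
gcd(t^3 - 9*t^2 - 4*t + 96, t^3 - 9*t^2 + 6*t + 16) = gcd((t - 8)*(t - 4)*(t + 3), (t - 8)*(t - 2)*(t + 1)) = t - 8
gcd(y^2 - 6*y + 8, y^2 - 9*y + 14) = y - 2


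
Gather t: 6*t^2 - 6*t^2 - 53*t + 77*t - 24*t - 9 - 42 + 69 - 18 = 0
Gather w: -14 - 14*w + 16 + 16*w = 2*w + 2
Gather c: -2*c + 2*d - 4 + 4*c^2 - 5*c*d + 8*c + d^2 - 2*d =4*c^2 + c*(6 - 5*d) + d^2 - 4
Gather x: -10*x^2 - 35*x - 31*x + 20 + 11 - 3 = -10*x^2 - 66*x + 28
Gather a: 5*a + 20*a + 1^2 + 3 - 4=25*a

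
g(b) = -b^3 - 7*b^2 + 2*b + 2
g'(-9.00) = -115.00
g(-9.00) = 146.00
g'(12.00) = -598.00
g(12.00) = -2710.00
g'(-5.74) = -16.48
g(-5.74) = -50.99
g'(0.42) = -4.41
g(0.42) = 1.53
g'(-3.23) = 15.92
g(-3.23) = -43.79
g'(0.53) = -6.26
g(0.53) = 0.94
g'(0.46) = -5.07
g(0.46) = 1.34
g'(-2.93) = 17.27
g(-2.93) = -38.80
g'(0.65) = -8.37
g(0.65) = 0.07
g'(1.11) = -17.24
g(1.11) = -5.77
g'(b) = -3*b^2 - 14*b + 2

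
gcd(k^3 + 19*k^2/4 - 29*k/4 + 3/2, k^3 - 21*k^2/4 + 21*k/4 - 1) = k^2 - 5*k/4 + 1/4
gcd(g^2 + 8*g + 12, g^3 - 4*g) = g + 2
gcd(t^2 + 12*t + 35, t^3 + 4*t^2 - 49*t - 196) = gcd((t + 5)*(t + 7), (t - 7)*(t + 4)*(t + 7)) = t + 7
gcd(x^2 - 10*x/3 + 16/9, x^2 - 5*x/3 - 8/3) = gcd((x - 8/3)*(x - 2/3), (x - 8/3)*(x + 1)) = x - 8/3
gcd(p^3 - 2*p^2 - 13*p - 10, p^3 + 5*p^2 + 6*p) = p + 2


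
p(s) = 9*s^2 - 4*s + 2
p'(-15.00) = -274.00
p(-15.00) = 2087.00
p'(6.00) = 104.00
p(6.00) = 302.00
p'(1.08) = 15.44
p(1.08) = 8.18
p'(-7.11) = -131.98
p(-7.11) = 485.41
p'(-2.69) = -52.42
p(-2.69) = 77.88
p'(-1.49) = -30.82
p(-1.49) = 27.94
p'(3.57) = 60.26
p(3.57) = 102.42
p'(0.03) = -3.46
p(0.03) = 1.89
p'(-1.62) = -33.16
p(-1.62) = 32.10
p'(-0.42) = -11.56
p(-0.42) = 5.27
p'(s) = 18*s - 4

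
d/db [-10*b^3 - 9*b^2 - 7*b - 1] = -30*b^2 - 18*b - 7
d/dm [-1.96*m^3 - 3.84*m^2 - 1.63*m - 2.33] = -5.88*m^2 - 7.68*m - 1.63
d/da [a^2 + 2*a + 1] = 2*a + 2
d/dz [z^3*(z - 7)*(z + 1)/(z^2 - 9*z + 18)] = z^2*(3*z^4 - 48*z^3 + 245*z^2 - 306*z - 378)/(z^4 - 18*z^3 + 117*z^2 - 324*z + 324)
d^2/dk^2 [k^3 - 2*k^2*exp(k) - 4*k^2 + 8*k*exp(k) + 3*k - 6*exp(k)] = -2*k^2*exp(k) + 6*k + 6*exp(k) - 8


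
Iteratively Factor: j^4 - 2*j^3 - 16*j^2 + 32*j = (j - 4)*(j^3 + 2*j^2 - 8*j) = j*(j - 4)*(j^2 + 2*j - 8) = j*(j - 4)*(j + 4)*(j - 2)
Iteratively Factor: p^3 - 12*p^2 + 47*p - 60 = (p - 4)*(p^2 - 8*p + 15) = (p - 4)*(p - 3)*(p - 5)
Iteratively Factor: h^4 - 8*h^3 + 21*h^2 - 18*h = (h - 3)*(h^3 - 5*h^2 + 6*h) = (h - 3)*(h - 2)*(h^2 - 3*h) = (h - 3)^2*(h - 2)*(h)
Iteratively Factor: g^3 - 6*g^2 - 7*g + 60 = (g + 3)*(g^2 - 9*g + 20) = (g - 5)*(g + 3)*(g - 4)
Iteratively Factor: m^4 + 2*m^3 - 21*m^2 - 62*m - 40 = (m + 2)*(m^3 - 21*m - 20) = (m + 1)*(m + 2)*(m^2 - m - 20) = (m + 1)*(m + 2)*(m + 4)*(m - 5)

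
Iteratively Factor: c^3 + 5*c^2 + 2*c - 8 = (c + 2)*(c^2 + 3*c - 4) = (c - 1)*(c + 2)*(c + 4)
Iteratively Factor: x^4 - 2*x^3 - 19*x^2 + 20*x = (x)*(x^3 - 2*x^2 - 19*x + 20) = x*(x - 1)*(x^2 - x - 20) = x*(x - 5)*(x - 1)*(x + 4)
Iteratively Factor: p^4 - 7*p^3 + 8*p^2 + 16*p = (p)*(p^3 - 7*p^2 + 8*p + 16) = p*(p - 4)*(p^2 - 3*p - 4) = p*(p - 4)*(p + 1)*(p - 4)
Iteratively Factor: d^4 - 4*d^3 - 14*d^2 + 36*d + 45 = (d + 1)*(d^3 - 5*d^2 - 9*d + 45) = (d + 1)*(d + 3)*(d^2 - 8*d + 15) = (d - 3)*(d + 1)*(d + 3)*(d - 5)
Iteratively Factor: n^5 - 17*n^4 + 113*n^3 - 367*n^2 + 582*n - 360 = (n - 3)*(n^4 - 14*n^3 + 71*n^2 - 154*n + 120) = (n - 3)*(n - 2)*(n^3 - 12*n^2 + 47*n - 60) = (n - 4)*(n - 3)*(n - 2)*(n^2 - 8*n + 15) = (n - 4)*(n - 3)^2*(n - 2)*(n - 5)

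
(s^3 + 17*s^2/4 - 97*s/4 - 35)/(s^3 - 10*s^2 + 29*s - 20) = (4*s^2 + 33*s + 35)/(4*(s^2 - 6*s + 5))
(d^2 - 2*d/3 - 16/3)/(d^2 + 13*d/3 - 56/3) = (d + 2)/(d + 7)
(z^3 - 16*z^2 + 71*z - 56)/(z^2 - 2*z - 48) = (z^2 - 8*z + 7)/(z + 6)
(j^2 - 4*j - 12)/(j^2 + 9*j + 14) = (j - 6)/(j + 7)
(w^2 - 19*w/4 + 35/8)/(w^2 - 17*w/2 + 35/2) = (w - 5/4)/(w - 5)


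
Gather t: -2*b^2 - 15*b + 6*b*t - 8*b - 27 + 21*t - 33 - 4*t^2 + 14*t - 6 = -2*b^2 - 23*b - 4*t^2 + t*(6*b + 35) - 66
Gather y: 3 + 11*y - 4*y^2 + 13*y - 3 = -4*y^2 + 24*y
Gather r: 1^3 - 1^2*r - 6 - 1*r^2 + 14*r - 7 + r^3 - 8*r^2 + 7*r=r^3 - 9*r^2 + 20*r - 12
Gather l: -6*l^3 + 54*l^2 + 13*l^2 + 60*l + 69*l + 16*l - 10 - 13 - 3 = -6*l^3 + 67*l^2 + 145*l - 26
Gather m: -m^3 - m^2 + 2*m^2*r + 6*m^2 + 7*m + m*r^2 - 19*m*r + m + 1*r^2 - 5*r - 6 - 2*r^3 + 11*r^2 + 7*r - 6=-m^3 + m^2*(2*r + 5) + m*(r^2 - 19*r + 8) - 2*r^3 + 12*r^2 + 2*r - 12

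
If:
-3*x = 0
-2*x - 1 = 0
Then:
No Solution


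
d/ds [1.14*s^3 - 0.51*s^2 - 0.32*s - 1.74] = 3.42*s^2 - 1.02*s - 0.32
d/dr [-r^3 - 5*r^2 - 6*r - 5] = -3*r^2 - 10*r - 6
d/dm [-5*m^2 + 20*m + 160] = 20 - 10*m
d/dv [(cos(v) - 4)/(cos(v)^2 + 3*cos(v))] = (sin(v) - 12*sin(v)/cos(v)^2 - 8*tan(v))/(cos(v) + 3)^2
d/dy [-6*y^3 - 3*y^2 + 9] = 6*y*(-3*y - 1)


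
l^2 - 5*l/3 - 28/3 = (l - 4)*(l + 7/3)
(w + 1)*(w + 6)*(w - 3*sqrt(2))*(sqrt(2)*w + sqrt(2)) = sqrt(2)*w^4 - 6*w^3 + 8*sqrt(2)*w^3 - 48*w^2 + 13*sqrt(2)*w^2 - 78*w + 6*sqrt(2)*w - 36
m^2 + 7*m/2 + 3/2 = (m + 1/2)*(m + 3)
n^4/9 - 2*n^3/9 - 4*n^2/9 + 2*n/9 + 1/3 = (n/3 + 1/3)^2*(n - 3)*(n - 1)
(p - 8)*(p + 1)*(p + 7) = p^3 - 57*p - 56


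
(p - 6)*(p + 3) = p^2 - 3*p - 18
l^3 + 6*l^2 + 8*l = l*(l + 2)*(l + 4)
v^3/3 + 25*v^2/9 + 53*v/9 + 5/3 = (v/3 + 1)*(v + 1/3)*(v + 5)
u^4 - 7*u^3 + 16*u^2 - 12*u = u*(u - 3)*(u - 2)^2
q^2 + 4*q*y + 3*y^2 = (q + y)*(q + 3*y)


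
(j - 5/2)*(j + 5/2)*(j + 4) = j^3 + 4*j^2 - 25*j/4 - 25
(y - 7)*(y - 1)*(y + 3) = y^3 - 5*y^2 - 17*y + 21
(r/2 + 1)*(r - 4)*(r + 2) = r^3/2 - 6*r - 8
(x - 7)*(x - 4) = x^2 - 11*x + 28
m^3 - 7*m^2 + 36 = (m - 6)*(m - 3)*(m + 2)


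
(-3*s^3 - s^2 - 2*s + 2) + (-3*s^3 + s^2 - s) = -6*s^3 - 3*s + 2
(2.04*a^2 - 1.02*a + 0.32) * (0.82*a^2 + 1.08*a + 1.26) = 1.6728*a^4 + 1.3668*a^3 + 1.7312*a^2 - 0.9396*a + 0.4032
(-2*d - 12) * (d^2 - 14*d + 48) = -2*d^3 + 16*d^2 + 72*d - 576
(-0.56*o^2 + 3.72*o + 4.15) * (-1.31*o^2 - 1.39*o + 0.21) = 0.7336*o^4 - 4.0948*o^3 - 10.7249*o^2 - 4.9873*o + 0.8715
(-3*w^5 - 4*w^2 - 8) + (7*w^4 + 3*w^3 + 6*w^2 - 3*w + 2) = -3*w^5 + 7*w^4 + 3*w^3 + 2*w^2 - 3*w - 6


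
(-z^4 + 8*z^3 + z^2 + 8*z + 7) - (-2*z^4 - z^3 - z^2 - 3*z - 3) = z^4 + 9*z^3 + 2*z^2 + 11*z + 10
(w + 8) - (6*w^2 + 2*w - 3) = -6*w^2 - w + 11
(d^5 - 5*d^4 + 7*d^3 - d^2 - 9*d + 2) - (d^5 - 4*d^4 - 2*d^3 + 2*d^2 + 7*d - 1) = -d^4 + 9*d^3 - 3*d^2 - 16*d + 3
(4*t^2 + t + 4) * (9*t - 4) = 36*t^3 - 7*t^2 + 32*t - 16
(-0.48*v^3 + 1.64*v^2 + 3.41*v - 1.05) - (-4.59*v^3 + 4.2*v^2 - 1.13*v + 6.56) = 4.11*v^3 - 2.56*v^2 + 4.54*v - 7.61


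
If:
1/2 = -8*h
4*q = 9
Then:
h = -1/16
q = 9/4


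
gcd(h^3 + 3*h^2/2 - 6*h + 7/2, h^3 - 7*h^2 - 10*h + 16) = h - 1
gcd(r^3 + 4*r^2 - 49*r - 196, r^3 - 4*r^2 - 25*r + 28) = r^2 - 3*r - 28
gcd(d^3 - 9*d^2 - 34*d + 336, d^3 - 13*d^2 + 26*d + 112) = d^2 - 15*d + 56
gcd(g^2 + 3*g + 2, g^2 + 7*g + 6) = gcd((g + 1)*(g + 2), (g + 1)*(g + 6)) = g + 1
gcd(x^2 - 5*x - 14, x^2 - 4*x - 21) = x - 7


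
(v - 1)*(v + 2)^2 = v^3 + 3*v^2 - 4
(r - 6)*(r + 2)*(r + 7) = r^3 + 3*r^2 - 40*r - 84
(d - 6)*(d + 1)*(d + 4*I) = d^3 - 5*d^2 + 4*I*d^2 - 6*d - 20*I*d - 24*I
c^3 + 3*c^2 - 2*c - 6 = (c + 3)*(c - sqrt(2))*(c + sqrt(2))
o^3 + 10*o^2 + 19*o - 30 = (o - 1)*(o + 5)*(o + 6)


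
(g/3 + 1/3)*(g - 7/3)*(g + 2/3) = g^3/3 - 2*g^2/9 - 29*g/27 - 14/27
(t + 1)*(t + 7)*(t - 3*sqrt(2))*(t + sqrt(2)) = t^4 - 2*sqrt(2)*t^3 + 8*t^3 - 16*sqrt(2)*t^2 + t^2 - 48*t - 14*sqrt(2)*t - 42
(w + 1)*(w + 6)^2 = w^3 + 13*w^2 + 48*w + 36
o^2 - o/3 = o*(o - 1/3)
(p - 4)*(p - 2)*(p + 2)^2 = p^4 - 2*p^3 - 12*p^2 + 8*p + 32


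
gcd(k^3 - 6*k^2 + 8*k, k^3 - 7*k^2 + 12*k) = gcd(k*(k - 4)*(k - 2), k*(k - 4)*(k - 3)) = k^2 - 4*k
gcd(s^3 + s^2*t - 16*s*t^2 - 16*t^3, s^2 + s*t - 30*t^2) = 1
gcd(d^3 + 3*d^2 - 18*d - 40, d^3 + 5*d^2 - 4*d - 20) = d^2 + 7*d + 10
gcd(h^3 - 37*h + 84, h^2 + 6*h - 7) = h + 7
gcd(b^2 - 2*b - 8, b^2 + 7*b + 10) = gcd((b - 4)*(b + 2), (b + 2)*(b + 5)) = b + 2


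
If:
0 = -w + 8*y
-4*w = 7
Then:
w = -7/4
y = -7/32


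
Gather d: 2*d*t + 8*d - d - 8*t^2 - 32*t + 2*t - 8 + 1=d*(2*t + 7) - 8*t^2 - 30*t - 7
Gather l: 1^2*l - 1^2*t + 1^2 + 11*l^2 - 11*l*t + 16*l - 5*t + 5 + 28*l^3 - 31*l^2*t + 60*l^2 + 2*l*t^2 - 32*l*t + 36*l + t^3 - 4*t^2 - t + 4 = 28*l^3 + l^2*(71 - 31*t) + l*(2*t^2 - 43*t + 53) + t^3 - 4*t^2 - 7*t + 10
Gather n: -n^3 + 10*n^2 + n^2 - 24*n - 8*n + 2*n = -n^3 + 11*n^2 - 30*n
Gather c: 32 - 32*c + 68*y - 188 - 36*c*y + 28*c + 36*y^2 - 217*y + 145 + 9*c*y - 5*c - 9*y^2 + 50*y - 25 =c*(-27*y - 9) + 27*y^2 - 99*y - 36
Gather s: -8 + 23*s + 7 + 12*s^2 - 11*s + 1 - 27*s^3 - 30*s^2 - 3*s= -27*s^3 - 18*s^2 + 9*s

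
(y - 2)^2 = y^2 - 4*y + 4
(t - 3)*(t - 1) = t^2 - 4*t + 3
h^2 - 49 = (h - 7)*(h + 7)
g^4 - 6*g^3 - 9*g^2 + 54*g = g*(g - 6)*(g - 3)*(g + 3)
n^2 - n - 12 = (n - 4)*(n + 3)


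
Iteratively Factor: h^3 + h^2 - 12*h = (h + 4)*(h^2 - 3*h) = h*(h + 4)*(h - 3)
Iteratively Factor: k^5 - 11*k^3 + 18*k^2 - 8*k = (k)*(k^4 - 11*k^2 + 18*k - 8) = k*(k - 1)*(k^3 + k^2 - 10*k + 8) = k*(k - 1)*(k + 4)*(k^2 - 3*k + 2) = k*(k - 1)^2*(k + 4)*(k - 2)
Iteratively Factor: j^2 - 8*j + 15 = (j - 3)*(j - 5)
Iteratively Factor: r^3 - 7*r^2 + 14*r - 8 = (r - 1)*(r^2 - 6*r + 8) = (r - 4)*(r - 1)*(r - 2)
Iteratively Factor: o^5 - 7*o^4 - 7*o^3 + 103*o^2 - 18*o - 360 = (o + 3)*(o^4 - 10*o^3 + 23*o^2 + 34*o - 120) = (o - 4)*(o + 3)*(o^3 - 6*o^2 - o + 30) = (o - 4)*(o - 3)*(o + 3)*(o^2 - 3*o - 10) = (o - 4)*(o - 3)*(o + 2)*(o + 3)*(o - 5)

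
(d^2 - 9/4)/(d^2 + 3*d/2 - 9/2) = (d + 3/2)/(d + 3)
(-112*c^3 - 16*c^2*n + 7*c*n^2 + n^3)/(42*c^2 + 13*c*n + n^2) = (-16*c^2 + n^2)/(6*c + n)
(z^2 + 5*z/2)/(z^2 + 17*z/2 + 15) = z/(z + 6)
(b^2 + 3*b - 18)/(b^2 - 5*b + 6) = (b + 6)/(b - 2)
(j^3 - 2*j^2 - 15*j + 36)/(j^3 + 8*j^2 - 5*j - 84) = (j - 3)/(j + 7)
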